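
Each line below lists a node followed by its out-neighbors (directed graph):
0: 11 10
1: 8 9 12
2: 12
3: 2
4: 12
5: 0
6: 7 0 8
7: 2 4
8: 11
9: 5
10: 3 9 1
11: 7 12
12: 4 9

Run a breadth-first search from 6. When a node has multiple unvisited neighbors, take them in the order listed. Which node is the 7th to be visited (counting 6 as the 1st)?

11

Visit 6; enqueue 7, 0, 8 → queue [7, 0, 8]
Visit 7; enqueue 2, 4 → queue [0, 8, 2, 4]
Visit 0; enqueue 11, 10 → queue [8, 2, 4, 11, 10]
Visit 8 → queue [2, 4, 11, 10]
Visit 2; enqueue 12 → queue [4, 11, 10, 12]
Visit 4 → queue [11, 10, 12]
Visit 11 → queue [10, 12]
Visit 10; enqueue 3, 9, 1 → queue [12, 3, 9, 1]
Visit 12 → queue [3, 9, 1]
Visit 3 → queue [9, 1]
Visit 9; enqueue 5 → queue [1, 5]
Visit 1 → queue [5]
Visit 5 → queue []

Visit order: 6, 7, 0, 8, 2, 4, 11, 10, 12, 3, 9, 1, 5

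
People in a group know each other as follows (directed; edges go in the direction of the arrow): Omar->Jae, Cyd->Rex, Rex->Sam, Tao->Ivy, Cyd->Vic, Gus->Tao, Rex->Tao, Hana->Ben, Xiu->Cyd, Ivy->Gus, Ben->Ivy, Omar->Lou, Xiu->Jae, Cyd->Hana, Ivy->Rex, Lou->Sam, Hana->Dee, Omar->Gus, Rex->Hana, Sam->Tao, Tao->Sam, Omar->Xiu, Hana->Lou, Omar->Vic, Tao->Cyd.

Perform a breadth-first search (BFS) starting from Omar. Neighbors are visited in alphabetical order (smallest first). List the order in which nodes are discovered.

Visit Omar; enqueue Gus, Jae, Lou, Vic, Xiu → queue [Gus, Jae, Lou, Vic, Xiu]
Visit Gus; enqueue Tao → queue [Jae, Lou, Vic, Xiu, Tao]
Visit Jae → queue [Lou, Vic, Xiu, Tao]
Visit Lou; enqueue Sam → queue [Vic, Xiu, Tao, Sam]
Visit Vic → queue [Xiu, Tao, Sam]
Visit Xiu; enqueue Cyd → queue [Tao, Sam, Cyd]
Visit Tao; enqueue Ivy → queue [Sam, Cyd, Ivy]
Visit Sam → queue [Cyd, Ivy]
Visit Cyd; enqueue Hana, Rex → queue [Ivy, Hana, Rex]
Visit Ivy → queue [Hana, Rex]
Visit Hana; enqueue Ben, Dee → queue [Rex, Ben, Dee]
Visit Rex → queue [Ben, Dee]
Visit Ben → queue [Dee]
Visit Dee → queue []

Omar -> Gus -> Jae -> Lou -> Vic -> Xiu -> Tao -> Sam -> Cyd -> Ivy -> Hana -> Rex -> Ben -> Dee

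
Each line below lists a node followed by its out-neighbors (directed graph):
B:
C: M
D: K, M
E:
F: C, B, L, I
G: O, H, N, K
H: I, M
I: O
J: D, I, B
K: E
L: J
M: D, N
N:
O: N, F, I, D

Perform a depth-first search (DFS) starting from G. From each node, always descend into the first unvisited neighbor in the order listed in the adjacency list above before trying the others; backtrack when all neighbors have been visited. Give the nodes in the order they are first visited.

Visit G
G → O
O → N
O → F
F → C
C → M
M → D
D → K
K → E
F → B
F → L
L → J
J → I
G → H

G, O, N, F, C, M, D, K, E, B, L, J, I, H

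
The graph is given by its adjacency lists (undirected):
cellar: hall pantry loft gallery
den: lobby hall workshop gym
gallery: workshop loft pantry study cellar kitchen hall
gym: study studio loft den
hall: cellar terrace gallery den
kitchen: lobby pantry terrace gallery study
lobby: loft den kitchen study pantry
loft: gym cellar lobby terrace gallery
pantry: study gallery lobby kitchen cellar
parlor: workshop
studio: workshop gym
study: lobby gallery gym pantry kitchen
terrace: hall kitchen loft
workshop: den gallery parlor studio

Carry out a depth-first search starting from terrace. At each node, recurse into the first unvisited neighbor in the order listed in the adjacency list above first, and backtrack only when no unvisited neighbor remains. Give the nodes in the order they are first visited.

terrace hall cellar pantry study lobby loft gym studio workshop den gallery kitchen parlor

Visit terrace
terrace → hall
hall → cellar
cellar → pantry
pantry → study
study → lobby
lobby → loft
loft → gym
gym → studio
studio → workshop
workshop → den
workshop → gallery
gallery → kitchen
workshop → parlor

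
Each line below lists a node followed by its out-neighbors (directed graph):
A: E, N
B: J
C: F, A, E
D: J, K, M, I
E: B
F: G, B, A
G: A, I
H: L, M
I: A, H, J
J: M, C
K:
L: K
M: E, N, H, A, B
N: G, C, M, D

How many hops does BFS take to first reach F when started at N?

Level 0: N
Level 1: C, D, G, M
Level 2: A, B, E, F, H, I, J, K
Level 3: L
F first appears at level 2.

2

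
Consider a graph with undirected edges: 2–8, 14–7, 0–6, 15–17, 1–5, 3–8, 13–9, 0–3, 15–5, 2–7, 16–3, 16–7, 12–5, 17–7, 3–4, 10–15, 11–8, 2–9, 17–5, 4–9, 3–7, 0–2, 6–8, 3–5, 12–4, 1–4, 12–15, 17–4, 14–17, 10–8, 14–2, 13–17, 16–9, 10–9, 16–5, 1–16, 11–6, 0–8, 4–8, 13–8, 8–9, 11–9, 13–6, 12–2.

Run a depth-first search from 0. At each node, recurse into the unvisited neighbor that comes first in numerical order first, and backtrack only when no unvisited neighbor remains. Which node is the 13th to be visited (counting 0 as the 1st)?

11

Visit 0
0 → 2
2 → 7
7 → 3
3 → 4
4 → 1
1 → 5
5 → 12
12 → 15
15 → 10
10 → 8
8 → 6
6 → 11
11 → 9
9 → 13
13 → 17
17 → 14
9 → 16

Visit order: 0, 2, 7, 3, 4, 1, 5, 12, 15, 10, 8, 6, 11, 9, 13, 17, 14, 16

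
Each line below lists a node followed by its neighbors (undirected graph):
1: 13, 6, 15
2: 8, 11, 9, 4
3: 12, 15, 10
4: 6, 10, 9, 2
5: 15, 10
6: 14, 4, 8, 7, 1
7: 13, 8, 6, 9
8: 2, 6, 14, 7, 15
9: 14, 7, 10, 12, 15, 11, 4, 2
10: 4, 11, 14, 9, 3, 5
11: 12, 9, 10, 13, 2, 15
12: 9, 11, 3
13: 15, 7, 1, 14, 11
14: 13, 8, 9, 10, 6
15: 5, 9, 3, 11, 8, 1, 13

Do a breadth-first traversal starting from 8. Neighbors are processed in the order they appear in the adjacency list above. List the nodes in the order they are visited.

8, 2, 6, 14, 7, 15, 11, 9, 4, 1, 13, 10, 5, 3, 12

Visit 8; enqueue 2, 6, 14, 7, 15 → queue [2, 6, 14, 7, 15]
Visit 2; enqueue 11, 9, 4 → queue [6, 14, 7, 15, 11, 9, 4]
Visit 6; enqueue 1 → queue [14, 7, 15, 11, 9, 4, 1]
Visit 14; enqueue 13, 10 → queue [7, 15, 11, 9, 4, 1, 13, 10]
Visit 7 → queue [15, 11, 9, 4, 1, 13, 10]
Visit 15; enqueue 5, 3 → queue [11, 9, 4, 1, 13, 10, 5, 3]
Visit 11; enqueue 12 → queue [9, 4, 1, 13, 10, 5, 3, 12]
Visit 9 → queue [4, 1, 13, 10, 5, 3, 12]
Visit 4 → queue [1, 13, 10, 5, 3, 12]
Visit 1 → queue [13, 10, 5, 3, 12]
Visit 13 → queue [10, 5, 3, 12]
Visit 10 → queue [5, 3, 12]
Visit 5 → queue [3, 12]
Visit 3 → queue [12]
Visit 12 → queue []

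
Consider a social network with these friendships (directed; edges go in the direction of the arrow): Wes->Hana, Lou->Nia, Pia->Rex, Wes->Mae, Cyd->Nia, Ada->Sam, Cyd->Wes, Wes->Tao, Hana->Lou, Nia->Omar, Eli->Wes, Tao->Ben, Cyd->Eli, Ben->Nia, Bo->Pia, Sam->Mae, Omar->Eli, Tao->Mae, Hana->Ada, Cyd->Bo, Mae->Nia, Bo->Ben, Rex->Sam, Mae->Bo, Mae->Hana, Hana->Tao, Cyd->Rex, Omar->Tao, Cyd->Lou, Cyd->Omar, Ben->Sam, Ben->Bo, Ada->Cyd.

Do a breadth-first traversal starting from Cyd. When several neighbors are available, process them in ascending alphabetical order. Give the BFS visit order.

Cyd, Bo, Eli, Lou, Nia, Omar, Rex, Wes, Ben, Pia, Tao, Sam, Hana, Mae, Ada

Visit Cyd; enqueue Bo, Eli, Lou, Nia, Omar, Rex, Wes → queue [Bo, Eli, Lou, Nia, Omar, Rex, Wes]
Visit Bo; enqueue Ben, Pia → queue [Eli, Lou, Nia, Omar, Rex, Wes, Ben, Pia]
Visit Eli → queue [Lou, Nia, Omar, Rex, Wes, Ben, Pia]
Visit Lou → queue [Nia, Omar, Rex, Wes, Ben, Pia]
Visit Nia → queue [Omar, Rex, Wes, Ben, Pia]
Visit Omar; enqueue Tao → queue [Rex, Wes, Ben, Pia, Tao]
Visit Rex; enqueue Sam → queue [Wes, Ben, Pia, Tao, Sam]
Visit Wes; enqueue Hana, Mae → queue [Ben, Pia, Tao, Sam, Hana, Mae]
Visit Ben → queue [Pia, Tao, Sam, Hana, Mae]
Visit Pia → queue [Tao, Sam, Hana, Mae]
Visit Tao → queue [Sam, Hana, Mae]
Visit Sam → queue [Hana, Mae]
Visit Hana; enqueue Ada → queue [Mae, Ada]
Visit Mae → queue [Ada]
Visit Ada → queue []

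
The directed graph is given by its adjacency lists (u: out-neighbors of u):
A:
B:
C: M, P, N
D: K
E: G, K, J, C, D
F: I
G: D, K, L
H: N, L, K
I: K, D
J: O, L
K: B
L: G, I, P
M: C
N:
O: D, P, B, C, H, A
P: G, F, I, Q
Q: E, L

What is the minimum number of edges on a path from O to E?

Level 0: O
Level 1: A, B, C, D, H, P
Level 2: F, G, I, K, L, M, N, Q
Level 3: E
Level 4: J
E first appears at level 3.

3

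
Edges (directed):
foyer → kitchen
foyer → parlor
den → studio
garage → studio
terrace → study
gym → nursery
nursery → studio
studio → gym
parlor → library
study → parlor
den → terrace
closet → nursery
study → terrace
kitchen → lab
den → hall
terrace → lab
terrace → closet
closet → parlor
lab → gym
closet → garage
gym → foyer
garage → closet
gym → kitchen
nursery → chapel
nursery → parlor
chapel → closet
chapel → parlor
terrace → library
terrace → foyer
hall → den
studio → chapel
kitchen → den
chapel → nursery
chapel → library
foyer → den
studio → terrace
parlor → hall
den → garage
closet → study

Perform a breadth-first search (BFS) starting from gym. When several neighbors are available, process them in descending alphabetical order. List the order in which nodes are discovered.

gym, nursery, kitchen, foyer, studio, parlor, chapel, lab, den, terrace, library, hall, closet, garage, study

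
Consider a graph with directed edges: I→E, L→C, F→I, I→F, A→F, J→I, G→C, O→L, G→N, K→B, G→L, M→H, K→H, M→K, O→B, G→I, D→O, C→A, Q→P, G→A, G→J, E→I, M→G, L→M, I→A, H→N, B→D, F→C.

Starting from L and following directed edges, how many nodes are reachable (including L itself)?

15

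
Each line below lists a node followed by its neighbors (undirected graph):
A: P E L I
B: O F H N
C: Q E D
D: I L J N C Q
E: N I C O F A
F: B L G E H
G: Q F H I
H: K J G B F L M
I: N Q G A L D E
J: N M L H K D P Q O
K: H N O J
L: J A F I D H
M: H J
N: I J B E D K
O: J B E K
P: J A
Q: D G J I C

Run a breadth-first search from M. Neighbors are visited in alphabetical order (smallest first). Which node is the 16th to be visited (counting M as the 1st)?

A

Visit M; enqueue H, J → queue [H, J]
Visit H; enqueue B, F, G, K, L → queue [J, B, F, G, K, L]
Visit J; enqueue D, N, O, P, Q → queue [B, F, G, K, L, D, N, O, P, Q]
Visit B → queue [F, G, K, L, D, N, O, P, Q]
Visit F; enqueue E → queue [G, K, L, D, N, O, P, Q, E]
Visit G; enqueue I → queue [K, L, D, N, O, P, Q, E, I]
Visit K → queue [L, D, N, O, P, Q, E, I]
Visit L; enqueue A → queue [D, N, O, P, Q, E, I, A]
Visit D; enqueue C → queue [N, O, P, Q, E, I, A, C]
Visit N → queue [O, P, Q, E, I, A, C]
Visit O → queue [P, Q, E, I, A, C]
Visit P → queue [Q, E, I, A, C]
Visit Q → queue [E, I, A, C]
Visit E → queue [I, A, C]
Visit I → queue [A, C]
Visit A → queue [C]
Visit C → queue []

Visit order: M, H, J, B, F, G, K, L, D, N, O, P, Q, E, I, A, C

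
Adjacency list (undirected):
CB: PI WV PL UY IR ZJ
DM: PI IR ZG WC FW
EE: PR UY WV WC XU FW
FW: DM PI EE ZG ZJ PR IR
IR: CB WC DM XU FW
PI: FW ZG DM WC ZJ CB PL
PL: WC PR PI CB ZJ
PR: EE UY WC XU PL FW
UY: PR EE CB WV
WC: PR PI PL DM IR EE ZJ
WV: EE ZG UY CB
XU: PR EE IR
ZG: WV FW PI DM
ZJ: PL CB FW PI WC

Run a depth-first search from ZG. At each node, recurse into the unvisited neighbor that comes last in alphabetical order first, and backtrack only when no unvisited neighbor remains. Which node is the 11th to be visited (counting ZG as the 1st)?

FW

Visit ZG
ZG → WV
WV → UY
UY → PR
PR → XU
XU → IR
IR → WC
WC → ZJ
ZJ → PL
PL → PI
PI → FW
FW → EE
FW → DM
PI → CB

Visit order: ZG, WV, UY, PR, XU, IR, WC, ZJ, PL, PI, FW, EE, DM, CB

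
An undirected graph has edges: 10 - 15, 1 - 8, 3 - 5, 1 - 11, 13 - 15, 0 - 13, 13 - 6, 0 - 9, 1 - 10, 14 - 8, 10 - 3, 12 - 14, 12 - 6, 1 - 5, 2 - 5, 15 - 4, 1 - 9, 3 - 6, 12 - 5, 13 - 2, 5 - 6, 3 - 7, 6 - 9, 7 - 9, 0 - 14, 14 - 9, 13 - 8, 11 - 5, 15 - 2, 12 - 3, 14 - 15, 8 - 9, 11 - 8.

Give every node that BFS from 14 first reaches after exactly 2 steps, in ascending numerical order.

Level 0: 14
Level 1: 0, 8, 9, 12, 15
Level 2: 1, 2, 3, 4, 5, 6, 7, 10, 11, 13

1, 2, 3, 4, 5, 6, 7, 10, 11, 13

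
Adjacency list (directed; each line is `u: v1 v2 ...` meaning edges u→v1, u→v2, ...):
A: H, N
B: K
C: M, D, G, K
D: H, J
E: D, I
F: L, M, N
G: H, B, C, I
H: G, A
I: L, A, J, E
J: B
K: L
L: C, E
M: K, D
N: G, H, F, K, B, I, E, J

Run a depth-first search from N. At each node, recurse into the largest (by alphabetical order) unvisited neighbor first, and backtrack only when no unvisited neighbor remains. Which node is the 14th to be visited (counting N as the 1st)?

Visit N
N → K
K → L
L → E
E → I
I → J
J → B
I → A
A → H
H → G
G → C
C → M
M → D
N → F

Visit order: N, K, L, E, I, J, B, A, H, G, C, M, D, F

F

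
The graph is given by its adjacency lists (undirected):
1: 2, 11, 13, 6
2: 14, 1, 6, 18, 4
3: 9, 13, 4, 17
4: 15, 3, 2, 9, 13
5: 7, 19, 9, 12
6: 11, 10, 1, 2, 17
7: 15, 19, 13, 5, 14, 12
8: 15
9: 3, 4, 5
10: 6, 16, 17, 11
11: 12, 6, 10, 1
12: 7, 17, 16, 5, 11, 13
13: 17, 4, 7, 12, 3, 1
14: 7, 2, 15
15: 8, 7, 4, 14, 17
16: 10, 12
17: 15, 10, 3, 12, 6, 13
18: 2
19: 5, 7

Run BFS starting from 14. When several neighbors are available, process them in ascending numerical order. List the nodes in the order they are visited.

Visit 14; enqueue 2, 7, 15 → queue [2, 7, 15]
Visit 2; enqueue 1, 4, 6, 18 → queue [7, 15, 1, 4, 6, 18]
Visit 7; enqueue 5, 12, 13, 19 → queue [15, 1, 4, 6, 18, 5, 12, 13, 19]
Visit 15; enqueue 8, 17 → queue [1, 4, 6, 18, 5, 12, 13, 19, 8, 17]
Visit 1; enqueue 11 → queue [4, 6, 18, 5, 12, 13, 19, 8, 17, 11]
Visit 4; enqueue 3, 9 → queue [6, 18, 5, 12, 13, 19, 8, 17, 11, 3, 9]
Visit 6; enqueue 10 → queue [18, 5, 12, 13, 19, 8, 17, 11, 3, 9, 10]
Visit 18 → queue [5, 12, 13, 19, 8, 17, 11, 3, 9, 10]
Visit 5 → queue [12, 13, 19, 8, 17, 11, 3, 9, 10]
Visit 12; enqueue 16 → queue [13, 19, 8, 17, 11, 3, 9, 10, 16]
Visit 13 → queue [19, 8, 17, 11, 3, 9, 10, 16]
Visit 19 → queue [8, 17, 11, 3, 9, 10, 16]
Visit 8 → queue [17, 11, 3, 9, 10, 16]
Visit 17 → queue [11, 3, 9, 10, 16]
Visit 11 → queue [3, 9, 10, 16]
Visit 3 → queue [9, 10, 16]
Visit 9 → queue [10, 16]
Visit 10 → queue [16]
Visit 16 → queue []

14, 2, 7, 15, 1, 4, 6, 18, 5, 12, 13, 19, 8, 17, 11, 3, 9, 10, 16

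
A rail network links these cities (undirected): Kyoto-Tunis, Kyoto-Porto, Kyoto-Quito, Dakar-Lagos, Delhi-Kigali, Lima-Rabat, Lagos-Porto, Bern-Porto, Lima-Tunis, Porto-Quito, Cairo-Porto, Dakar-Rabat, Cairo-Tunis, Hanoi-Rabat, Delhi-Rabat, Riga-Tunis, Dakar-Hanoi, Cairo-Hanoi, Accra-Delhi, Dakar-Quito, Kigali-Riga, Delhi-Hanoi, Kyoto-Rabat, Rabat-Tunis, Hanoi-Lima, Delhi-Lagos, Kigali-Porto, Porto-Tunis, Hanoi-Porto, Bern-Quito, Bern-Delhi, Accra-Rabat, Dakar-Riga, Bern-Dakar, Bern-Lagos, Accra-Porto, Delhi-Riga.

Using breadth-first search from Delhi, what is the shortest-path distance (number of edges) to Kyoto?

2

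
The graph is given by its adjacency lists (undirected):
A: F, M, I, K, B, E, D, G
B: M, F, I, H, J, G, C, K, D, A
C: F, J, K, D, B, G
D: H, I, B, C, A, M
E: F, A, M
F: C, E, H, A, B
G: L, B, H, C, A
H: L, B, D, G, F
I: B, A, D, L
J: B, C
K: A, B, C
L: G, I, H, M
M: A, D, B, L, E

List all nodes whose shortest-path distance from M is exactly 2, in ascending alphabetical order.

Level 0: M
Level 1: A, B, D, E, L
Level 2: C, F, G, H, I, J, K

C, F, G, H, I, J, K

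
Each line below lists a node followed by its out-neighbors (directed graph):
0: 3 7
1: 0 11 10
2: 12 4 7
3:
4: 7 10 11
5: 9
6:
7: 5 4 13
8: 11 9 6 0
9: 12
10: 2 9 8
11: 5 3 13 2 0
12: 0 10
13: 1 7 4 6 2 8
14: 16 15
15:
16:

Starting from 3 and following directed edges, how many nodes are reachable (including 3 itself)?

1

BFS from 3 visits: 3
Reachable nodes: 1 of 17 total.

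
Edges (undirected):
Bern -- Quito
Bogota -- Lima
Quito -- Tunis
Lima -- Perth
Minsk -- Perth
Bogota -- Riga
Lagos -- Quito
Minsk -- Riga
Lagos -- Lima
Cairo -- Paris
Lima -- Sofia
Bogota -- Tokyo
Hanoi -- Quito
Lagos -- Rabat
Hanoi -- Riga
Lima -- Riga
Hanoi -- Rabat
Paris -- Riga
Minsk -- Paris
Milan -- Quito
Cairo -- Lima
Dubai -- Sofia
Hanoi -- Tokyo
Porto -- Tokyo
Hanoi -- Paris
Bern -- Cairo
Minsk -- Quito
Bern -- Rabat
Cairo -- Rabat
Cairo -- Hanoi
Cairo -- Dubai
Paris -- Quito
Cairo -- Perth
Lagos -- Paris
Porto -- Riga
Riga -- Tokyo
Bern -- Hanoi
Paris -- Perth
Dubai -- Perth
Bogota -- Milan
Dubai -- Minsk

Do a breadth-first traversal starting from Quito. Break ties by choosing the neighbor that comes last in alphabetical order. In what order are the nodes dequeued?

Quito -> Tunis -> Paris -> Minsk -> Milan -> Lagos -> Hanoi -> Bern -> Riga -> Perth -> Cairo -> Dubai -> Bogota -> Rabat -> Lima -> Tokyo -> Porto -> Sofia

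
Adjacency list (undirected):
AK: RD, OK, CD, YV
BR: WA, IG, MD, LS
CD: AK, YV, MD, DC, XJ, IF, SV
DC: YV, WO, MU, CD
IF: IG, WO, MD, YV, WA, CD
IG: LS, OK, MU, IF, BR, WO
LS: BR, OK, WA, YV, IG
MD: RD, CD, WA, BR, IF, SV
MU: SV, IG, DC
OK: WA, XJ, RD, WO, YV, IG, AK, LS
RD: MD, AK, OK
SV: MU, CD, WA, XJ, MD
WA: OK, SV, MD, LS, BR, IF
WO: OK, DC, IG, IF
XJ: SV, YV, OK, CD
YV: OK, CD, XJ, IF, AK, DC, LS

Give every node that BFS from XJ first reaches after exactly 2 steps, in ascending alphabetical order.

Level 0: XJ
Level 1: CD, OK, SV, YV
Level 2: AK, DC, IF, IG, LS, MD, MU, RD, WA, WO
Level 3: BR

AK, DC, IF, IG, LS, MD, MU, RD, WA, WO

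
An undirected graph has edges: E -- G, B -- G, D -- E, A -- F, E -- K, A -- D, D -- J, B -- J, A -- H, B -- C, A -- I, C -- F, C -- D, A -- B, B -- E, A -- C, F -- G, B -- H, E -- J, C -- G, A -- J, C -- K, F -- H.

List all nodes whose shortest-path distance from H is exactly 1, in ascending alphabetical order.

A, B, F

Level 0: H
Level 1: A, B, F
Level 2: C, D, E, G, I, J
Level 3: K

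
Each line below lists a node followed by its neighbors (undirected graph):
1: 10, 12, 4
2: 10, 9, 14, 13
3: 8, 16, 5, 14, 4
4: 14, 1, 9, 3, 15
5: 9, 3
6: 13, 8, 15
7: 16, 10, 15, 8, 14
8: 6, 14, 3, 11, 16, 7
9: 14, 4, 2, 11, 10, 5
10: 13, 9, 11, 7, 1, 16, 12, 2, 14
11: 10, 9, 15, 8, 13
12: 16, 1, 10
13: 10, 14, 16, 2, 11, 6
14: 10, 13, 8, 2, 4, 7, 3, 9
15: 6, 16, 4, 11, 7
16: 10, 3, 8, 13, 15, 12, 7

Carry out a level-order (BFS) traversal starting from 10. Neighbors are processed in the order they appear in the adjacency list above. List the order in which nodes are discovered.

10 -> 13 -> 9 -> 11 -> 7 -> 1 -> 16 -> 12 -> 2 -> 14 -> 6 -> 4 -> 5 -> 15 -> 8 -> 3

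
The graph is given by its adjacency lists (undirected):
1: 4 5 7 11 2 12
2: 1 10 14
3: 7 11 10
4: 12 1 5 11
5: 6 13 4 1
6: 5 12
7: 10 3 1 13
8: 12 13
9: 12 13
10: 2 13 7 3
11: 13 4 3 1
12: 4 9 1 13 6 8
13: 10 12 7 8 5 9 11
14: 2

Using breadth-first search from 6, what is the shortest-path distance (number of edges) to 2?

Level 0: 6
Level 1: 5, 12
Level 2: 1, 4, 8, 9, 13
Level 3: 2, 7, 10, 11
Level 4: 3, 14
2 first appears at level 3.

3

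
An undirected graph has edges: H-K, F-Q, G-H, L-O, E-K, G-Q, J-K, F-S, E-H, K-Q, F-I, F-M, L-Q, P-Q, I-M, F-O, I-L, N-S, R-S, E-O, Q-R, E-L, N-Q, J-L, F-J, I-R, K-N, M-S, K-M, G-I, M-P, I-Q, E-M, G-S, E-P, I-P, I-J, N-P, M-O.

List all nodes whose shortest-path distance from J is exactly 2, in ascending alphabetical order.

E, G, H, M, N, O, P, Q, R, S

Level 0: J
Level 1: F, I, K, L
Level 2: E, G, H, M, N, O, P, Q, R, S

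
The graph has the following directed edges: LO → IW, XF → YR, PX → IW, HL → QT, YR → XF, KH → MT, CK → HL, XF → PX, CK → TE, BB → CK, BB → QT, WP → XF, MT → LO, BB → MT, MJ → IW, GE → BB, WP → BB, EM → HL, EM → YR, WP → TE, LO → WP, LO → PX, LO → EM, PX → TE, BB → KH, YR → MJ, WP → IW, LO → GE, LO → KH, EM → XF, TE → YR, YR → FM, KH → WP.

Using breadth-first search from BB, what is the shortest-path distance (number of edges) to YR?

3

Level 0: BB
Level 1: CK, KH, MT, QT
Level 2: HL, LO, TE, WP
Level 3: EM, GE, IW, PX, XF, YR
Level 4: FM, MJ
YR first appears at level 3.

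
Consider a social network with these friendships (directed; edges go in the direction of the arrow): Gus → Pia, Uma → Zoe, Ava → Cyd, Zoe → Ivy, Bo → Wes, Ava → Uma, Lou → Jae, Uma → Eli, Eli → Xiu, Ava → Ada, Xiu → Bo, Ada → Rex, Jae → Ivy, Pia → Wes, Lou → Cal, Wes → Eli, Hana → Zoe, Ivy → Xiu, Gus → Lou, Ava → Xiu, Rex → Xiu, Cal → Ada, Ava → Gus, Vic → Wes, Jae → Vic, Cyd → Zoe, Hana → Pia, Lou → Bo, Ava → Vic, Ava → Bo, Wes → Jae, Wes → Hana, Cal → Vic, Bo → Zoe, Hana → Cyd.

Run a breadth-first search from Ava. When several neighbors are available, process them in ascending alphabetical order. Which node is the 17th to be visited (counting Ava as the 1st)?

Visit Ava; enqueue Ada, Bo, Cyd, Gus, Uma, Vic, Xiu → queue [Ada, Bo, Cyd, Gus, Uma, Vic, Xiu]
Visit Ada; enqueue Rex → queue [Bo, Cyd, Gus, Uma, Vic, Xiu, Rex]
Visit Bo; enqueue Wes, Zoe → queue [Cyd, Gus, Uma, Vic, Xiu, Rex, Wes, Zoe]
Visit Cyd → queue [Gus, Uma, Vic, Xiu, Rex, Wes, Zoe]
Visit Gus; enqueue Lou, Pia → queue [Uma, Vic, Xiu, Rex, Wes, Zoe, Lou, Pia]
Visit Uma; enqueue Eli → queue [Vic, Xiu, Rex, Wes, Zoe, Lou, Pia, Eli]
Visit Vic → queue [Xiu, Rex, Wes, Zoe, Lou, Pia, Eli]
Visit Xiu → queue [Rex, Wes, Zoe, Lou, Pia, Eli]
Visit Rex → queue [Wes, Zoe, Lou, Pia, Eli]
Visit Wes; enqueue Hana, Jae → queue [Zoe, Lou, Pia, Eli, Hana, Jae]
Visit Zoe; enqueue Ivy → queue [Lou, Pia, Eli, Hana, Jae, Ivy]
Visit Lou; enqueue Cal → queue [Pia, Eli, Hana, Jae, Ivy, Cal]
Visit Pia → queue [Eli, Hana, Jae, Ivy, Cal]
Visit Eli → queue [Hana, Jae, Ivy, Cal]
Visit Hana → queue [Jae, Ivy, Cal]
Visit Jae → queue [Ivy, Cal]
Visit Ivy → queue [Cal]
Visit Cal → queue []

Visit order: Ava, Ada, Bo, Cyd, Gus, Uma, Vic, Xiu, Rex, Wes, Zoe, Lou, Pia, Eli, Hana, Jae, Ivy, Cal

Ivy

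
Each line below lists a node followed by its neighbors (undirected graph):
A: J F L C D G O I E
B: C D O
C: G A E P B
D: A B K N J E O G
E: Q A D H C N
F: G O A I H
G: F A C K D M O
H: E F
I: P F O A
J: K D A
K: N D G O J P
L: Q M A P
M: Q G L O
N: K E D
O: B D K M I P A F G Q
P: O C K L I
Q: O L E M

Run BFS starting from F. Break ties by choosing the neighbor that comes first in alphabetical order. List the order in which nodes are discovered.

F A G H I O C D E J L K M P B Q N

Visit F; enqueue A, G, H, I, O → queue [A, G, H, I, O]
Visit A; enqueue C, D, E, J, L → queue [G, H, I, O, C, D, E, J, L]
Visit G; enqueue K, M → queue [H, I, O, C, D, E, J, L, K, M]
Visit H → queue [I, O, C, D, E, J, L, K, M]
Visit I; enqueue P → queue [O, C, D, E, J, L, K, M, P]
Visit O; enqueue B, Q → queue [C, D, E, J, L, K, M, P, B, Q]
Visit C → queue [D, E, J, L, K, M, P, B, Q]
Visit D; enqueue N → queue [E, J, L, K, M, P, B, Q, N]
Visit E → queue [J, L, K, M, P, B, Q, N]
Visit J → queue [L, K, M, P, B, Q, N]
Visit L → queue [K, M, P, B, Q, N]
Visit K → queue [M, P, B, Q, N]
Visit M → queue [P, B, Q, N]
Visit P → queue [B, Q, N]
Visit B → queue [Q, N]
Visit Q → queue [N]
Visit N → queue []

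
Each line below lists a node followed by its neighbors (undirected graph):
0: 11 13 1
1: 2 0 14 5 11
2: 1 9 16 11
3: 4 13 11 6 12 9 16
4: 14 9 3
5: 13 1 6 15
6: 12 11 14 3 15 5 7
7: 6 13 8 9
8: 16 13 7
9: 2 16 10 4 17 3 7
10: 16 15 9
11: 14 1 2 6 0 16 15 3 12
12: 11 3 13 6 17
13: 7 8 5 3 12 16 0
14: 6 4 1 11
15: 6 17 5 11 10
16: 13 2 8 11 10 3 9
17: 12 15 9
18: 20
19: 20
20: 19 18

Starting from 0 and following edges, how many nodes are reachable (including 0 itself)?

18

BFS from 0 visits: 0, 11, 13, 1, 14, 2, 6, 16, 15, 3, 12, 7, 8, 5, 4, 9, 10, 17
Reachable nodes: 18 of 21 total.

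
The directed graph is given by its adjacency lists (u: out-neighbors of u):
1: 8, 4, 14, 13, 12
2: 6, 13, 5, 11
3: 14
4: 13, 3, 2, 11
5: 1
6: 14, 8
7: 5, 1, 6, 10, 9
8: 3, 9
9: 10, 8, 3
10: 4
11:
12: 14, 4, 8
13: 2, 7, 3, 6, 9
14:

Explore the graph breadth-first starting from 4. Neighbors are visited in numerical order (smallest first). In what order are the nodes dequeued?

4 -> 2 -> 3 -> 11 -> 13 -> 5 -> 6 -> 14 -> 7 -> 9 -> 1 -> 8 -> 10 -> 12

Visit 4; enqueue 2, 3, 11, 13 → queue [2, 3, 11, 13]
Visit 2; enqueue 5, 6 → queue [3, 11, 13, 5, 6]
Visit 3; enqueue 14 → queue [11, 13, 5, 6, 14]
Visit 11 → queue [13, 5, 6, 14]
Visit 13; enqueue 7, 9 → queue [5, 6, 14, 7, 9]
Visit 5; enqueue 1 → queue [6, 14, 7, 9, 1]
Visit 6; enqueue 8 → queue [14, 7, 9, 1, 8]
Visit 14 → queue [7, 9, 1, 8]
Visit 7; enqueue 10 → queue [9, 1, 8, 10]
Visit 9 → queue [1, 8, 10]
Visit 1; enqueue 12 → queue [8, 10, 12]
Visit 8 → queue [10, 12]
Visit 10 → queue [12]
Visit 12 → queue []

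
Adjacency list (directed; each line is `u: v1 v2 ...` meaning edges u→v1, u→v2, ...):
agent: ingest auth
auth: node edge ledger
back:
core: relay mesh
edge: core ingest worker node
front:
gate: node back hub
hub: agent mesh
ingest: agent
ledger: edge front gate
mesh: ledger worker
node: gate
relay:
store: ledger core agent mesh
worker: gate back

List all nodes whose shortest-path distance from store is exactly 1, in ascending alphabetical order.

Level 0: store
Level 1: agent, core, ledger, mesh
Level 2: auth, edge, front, gate, ingest, relay, worker
Level 3: back, hub, node

agent, core, ledger, mesh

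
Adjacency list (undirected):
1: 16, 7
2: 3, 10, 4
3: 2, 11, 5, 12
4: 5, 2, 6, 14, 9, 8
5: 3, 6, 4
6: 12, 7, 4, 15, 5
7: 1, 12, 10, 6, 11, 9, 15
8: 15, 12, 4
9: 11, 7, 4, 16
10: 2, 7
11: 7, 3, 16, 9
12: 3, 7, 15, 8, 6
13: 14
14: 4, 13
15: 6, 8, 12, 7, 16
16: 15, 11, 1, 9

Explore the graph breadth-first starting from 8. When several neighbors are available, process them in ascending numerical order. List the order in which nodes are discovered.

Visit 8; enqueue 4, 12, 15 → queue [4, 12, 15]
Visit 4; enqueue 2, 5, 6, 9, 14 → queue [12, 15, 2, 5, 6, 9, 14]
Visit 12; enqueue 3, 7 → queue [15, 2, 5, 6, 9, 14, 3, 7]
Visit 15; enqueue 16 → queue [2, 5, 6, 9, 14, 3, 7, 16]
Visit 2; enqueue 10 → queue [5, 6, 9, 14, 3, 7, 16, 10]
Visit 5 → queue [6, 9, 14, 3, 7, 16, 10]
Visit 6 → queue [9, 14, 3, 7, 16, 10]
Visit 9; enqueue 11 → queue [14, 3, 7, 16, 10, 11]
Visit 14; enqueue 13 → queue [3, 7, 16, 10, 11, 13]
Visit 3 → queue [7, 16, 10, 11, 13]
Visit 7; enqueue 1 → queue [16, 10, 11, 13, 1]
Visit 16 → queue [10, 11, 13, 1]
Visit 10 → queue [11, 13, 1]
Visit 11 → queue [13, 1]
Visit 13 → queue [1]
Visit 1 → queue []

8, 4, 12, 15, 2, 5, 6, 9, 14, 3, 7, 16, 10, 11, 13, 1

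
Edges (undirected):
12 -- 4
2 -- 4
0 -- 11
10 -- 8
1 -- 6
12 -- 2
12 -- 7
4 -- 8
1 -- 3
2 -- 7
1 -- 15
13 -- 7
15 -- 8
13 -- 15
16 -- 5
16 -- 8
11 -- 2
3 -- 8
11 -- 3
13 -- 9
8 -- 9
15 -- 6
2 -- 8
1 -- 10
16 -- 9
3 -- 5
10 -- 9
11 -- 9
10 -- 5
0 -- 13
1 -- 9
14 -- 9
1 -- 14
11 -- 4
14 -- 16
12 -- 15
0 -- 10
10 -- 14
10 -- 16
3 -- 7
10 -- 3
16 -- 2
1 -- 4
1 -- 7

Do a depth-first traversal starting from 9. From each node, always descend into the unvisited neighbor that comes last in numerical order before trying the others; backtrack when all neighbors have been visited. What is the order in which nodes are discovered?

9 -> 16 -> 14 -> 10 -> 8 -> 15 -> 13 -> 7 -> 12 -> 4 -> 11 -> 3 -> 5 -> 1 -> 6 -> 2 -> 0

Visit 9
9 → 16
16 → 14
14 → 10
10 → 8
8 → 15
15 → 13
13 → 7
7 → 12
12 → 4
4 → 11
11 → 3
3 → 5
3 → 1
1 → 6
11 → 2
11 → 0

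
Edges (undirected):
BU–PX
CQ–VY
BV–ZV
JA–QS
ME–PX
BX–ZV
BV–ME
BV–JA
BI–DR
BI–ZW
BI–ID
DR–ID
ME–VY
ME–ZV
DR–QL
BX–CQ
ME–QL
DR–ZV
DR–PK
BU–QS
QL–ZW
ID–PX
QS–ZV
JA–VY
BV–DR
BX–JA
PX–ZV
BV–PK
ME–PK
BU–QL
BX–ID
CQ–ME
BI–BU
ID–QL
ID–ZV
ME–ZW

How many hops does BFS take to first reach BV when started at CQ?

Level 0: CQ
Level 1: BX, ME, VY
Level 2: BV, ID, JA, PK, PX, QL, ZV, ZW
Level 3: BI, BU, DR, QS
BV first appears at level 2.

2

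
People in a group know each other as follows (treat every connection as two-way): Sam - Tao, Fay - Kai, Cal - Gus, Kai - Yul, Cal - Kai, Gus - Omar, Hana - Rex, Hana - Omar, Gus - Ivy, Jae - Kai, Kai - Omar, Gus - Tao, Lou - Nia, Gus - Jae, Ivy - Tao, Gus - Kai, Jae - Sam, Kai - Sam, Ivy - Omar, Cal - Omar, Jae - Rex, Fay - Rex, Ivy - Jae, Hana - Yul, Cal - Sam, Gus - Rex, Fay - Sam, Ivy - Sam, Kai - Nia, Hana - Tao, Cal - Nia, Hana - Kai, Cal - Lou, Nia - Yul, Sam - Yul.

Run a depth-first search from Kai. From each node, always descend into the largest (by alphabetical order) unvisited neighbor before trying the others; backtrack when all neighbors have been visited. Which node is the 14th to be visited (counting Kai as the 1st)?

Fay

Visit Kai
Kai → Yul
Yul → Sam
Sam → Tao
Tao → Ivy
Ivy → Omar
Omar → Hana
Hana → Rex
Rex → Jae
Jae → Gus
Gus → Cal
Cal → Nia
Nia → Lou
Rex → Fay

Visit order: Kai, Yul, Sam, Tao, Ivy, Omar, Hana, Rex, Jae, Gus, Cal, Nia, Lou, Fay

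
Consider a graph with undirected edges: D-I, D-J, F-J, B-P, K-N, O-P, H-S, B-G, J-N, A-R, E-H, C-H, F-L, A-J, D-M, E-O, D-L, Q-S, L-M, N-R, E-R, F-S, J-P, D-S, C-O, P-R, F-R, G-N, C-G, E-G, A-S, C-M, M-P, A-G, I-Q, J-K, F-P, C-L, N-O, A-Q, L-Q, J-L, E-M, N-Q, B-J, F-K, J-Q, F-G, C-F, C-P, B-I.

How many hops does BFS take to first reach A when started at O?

3

Level 0: O
Level 1: C, E, N, P
Level 2: B, F, G, H, J, K, L, M, Q, R
Level 3: A, D, I, S
A first appears at level 3.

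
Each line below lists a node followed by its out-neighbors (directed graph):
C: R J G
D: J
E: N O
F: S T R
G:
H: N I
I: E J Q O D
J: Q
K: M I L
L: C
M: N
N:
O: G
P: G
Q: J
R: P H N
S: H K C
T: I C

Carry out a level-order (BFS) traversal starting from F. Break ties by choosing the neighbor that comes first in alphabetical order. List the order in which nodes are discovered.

F R S T H N P C K I G J L M D E O Q

Visit F; enqueue R, S, T → queue [R, S, T]
Visit R; enqueue H, N, P → queue [S, T, H, N, P]
Visit S; enqueue C, K → queue [T, H, N, P, C, K]
Visit T; enqueue I → queue [H, N, P, C, K, I]
Visit H → queue [N, P, C, K, I]
Visit N → queue [P, C, K, I]
Visit P; enqueue G → queue [C, K, I, G]
Visit C; enqueue J → queue [K, I, G, J]
Visit K; enqueue L, M → queue [I, G, J, L, M]
Visit I; enqueue D, E, O, Q → queue [G, J, L, M, D, E, O, Q]
Visit G → queue [J, L, M, D, E, O, Q]
Visit J → queue [L, M, D, E, O, Q]
Visit L → queue [M, D, E, O, Q]
Visit M → queue [D, E, O, Q]
Visit D → queue [E, O, Q]
Visit E → queue [O, Q]
Visit O → queue [Q]
Visit Q → queue []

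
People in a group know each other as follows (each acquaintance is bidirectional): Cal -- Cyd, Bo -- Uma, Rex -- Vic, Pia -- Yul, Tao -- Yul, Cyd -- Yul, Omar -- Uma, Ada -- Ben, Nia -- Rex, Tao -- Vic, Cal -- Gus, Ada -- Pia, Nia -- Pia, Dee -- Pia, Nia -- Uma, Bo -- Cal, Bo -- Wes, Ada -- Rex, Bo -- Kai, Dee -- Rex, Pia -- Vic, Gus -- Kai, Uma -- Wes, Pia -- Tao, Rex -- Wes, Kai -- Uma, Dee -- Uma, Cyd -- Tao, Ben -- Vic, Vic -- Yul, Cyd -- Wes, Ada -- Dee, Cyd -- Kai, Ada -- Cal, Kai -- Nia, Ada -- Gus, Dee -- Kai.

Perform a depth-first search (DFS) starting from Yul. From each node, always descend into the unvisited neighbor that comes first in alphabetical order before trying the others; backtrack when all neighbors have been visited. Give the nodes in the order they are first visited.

Visit Yul
Yul → Cyd
Cyd → Cal
Cal → Ada
Ada → Ben
Ben → Vic
Vic → Pia
Pia → Dee
Dee → Kai
Kai → Bo
Bo → Uma
Uma → Nia
Nia → Rex
Rex → Wes
Uma → Omar
Kai → Gus
Pia → Tao

Yul, Cyd, Cal, Ada, Ben, Vic, Pia, Dee, Kai, Bo, Uma, Nia, Rex, Wes, Omar, Gus, Tao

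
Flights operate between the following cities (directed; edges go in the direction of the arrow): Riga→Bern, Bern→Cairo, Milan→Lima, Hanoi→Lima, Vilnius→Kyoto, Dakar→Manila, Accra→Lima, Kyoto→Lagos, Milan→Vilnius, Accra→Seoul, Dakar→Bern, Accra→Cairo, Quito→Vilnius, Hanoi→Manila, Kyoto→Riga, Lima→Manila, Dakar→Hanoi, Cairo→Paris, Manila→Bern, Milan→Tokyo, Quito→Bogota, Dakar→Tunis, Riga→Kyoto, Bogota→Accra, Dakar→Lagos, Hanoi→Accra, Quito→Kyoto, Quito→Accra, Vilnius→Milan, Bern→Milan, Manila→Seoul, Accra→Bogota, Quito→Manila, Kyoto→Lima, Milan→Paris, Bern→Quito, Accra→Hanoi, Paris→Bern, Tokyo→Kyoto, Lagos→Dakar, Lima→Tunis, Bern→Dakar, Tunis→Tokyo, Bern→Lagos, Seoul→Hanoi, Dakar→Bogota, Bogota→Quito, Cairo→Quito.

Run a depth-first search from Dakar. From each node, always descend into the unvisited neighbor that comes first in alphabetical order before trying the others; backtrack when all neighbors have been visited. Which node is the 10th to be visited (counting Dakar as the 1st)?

Manila

Visit Dakar
Dakar → Bern
Bern → Cairo
Cairo → Paris
Cairo → Quito
Quito → Accra
Accra → Bogota
Accra → Hanoi
Hanoi → Lima
Lima → Manila
Manila → Seoul
Lima → Tunis
Tunis → Tokyo
Tokyo → Kyoto
Kyoto → Lagos
Kyoto → Riga
Quito → Vilnius
Vilnius → Milan

Visit order: Dakar, Bern, Cairo, Paris, Quito, Accra, Bogota, Hanoi, Lima, Manila, Seoul, Tunis, Tokyo, Kyoto, Lagos, Riga, Vilnius, Milan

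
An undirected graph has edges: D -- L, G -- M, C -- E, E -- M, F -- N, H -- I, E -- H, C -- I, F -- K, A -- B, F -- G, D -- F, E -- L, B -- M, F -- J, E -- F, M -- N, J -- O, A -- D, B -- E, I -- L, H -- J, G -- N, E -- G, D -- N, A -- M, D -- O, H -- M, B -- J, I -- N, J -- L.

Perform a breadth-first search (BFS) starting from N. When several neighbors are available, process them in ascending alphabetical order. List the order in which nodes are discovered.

N D F G I M A L O E J K C H B

Visit N; enqueue D, F, G, I, M → queue [D, F, G, I, M]
Visit D; enqueue A, L, O → queue [F, G, I, M, A, L, O]
Visit F; enqueue E, J, K → queue [G, I, M, A, L, O, E, J, K]
Visit G → queue [I, M, A, L, O, E, J, K]
Visit I; enqueue C, H → queue [M, A, L, O, E, J, K, C, H]
Visit M; enqueue B → queue [A, L, O, E, J, K, C, H, B]
Visit A → queue [L, O, E, J, K, C, H, B]
Visit L → queue [O, E, J, K, C, H, B]
Visit O → queue [E, J, K, C, H, B]
Visit E → queue [J, K, C, H, B]
Visit J → queue [K, C, H, B]
Visit K → queue [C, H, B]
Visit C → queue [H, B]
Visit H → queue [B]
Visit B → queue []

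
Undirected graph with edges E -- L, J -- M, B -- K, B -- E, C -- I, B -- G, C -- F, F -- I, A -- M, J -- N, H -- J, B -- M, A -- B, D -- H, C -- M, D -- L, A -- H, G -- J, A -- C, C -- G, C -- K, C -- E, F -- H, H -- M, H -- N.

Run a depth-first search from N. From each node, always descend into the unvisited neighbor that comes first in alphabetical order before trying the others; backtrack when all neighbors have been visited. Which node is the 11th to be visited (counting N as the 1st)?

Visit N
N → H
H → A
A → B
B → E
E → C
C → F
F → I
C → G
G → J
J → M
C → K
E → L
L → D

Visit order: N, H, A, B, E, C, F, I, G, J, M, K, L, D

M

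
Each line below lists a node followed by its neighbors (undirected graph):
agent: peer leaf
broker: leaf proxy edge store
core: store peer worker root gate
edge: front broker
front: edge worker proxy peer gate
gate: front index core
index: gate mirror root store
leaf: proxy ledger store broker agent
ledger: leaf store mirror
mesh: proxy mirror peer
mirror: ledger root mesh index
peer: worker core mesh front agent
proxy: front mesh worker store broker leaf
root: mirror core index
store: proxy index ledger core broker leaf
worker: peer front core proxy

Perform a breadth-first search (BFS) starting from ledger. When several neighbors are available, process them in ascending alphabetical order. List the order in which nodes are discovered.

Visit ledger; enqueue leaf, mirror, store → queue [leaf, mirror, store]
Visit leaf; enqueue agent, broker, proxy → queue [mirror, store, agent, broker, proxy]
Visit mirror; enqueue index, mesh, root → queue [store, agent, broker, proxy, index, mesh, root]
Visit store; enqueue core → queue [agent, broker, proxy, index, mesh, root, core]
Visit agent; enqueue peer → queue [broker, proxy, index, mesh, root, core, peer]
Visit broker; enqueue edge → queue [proxy, index, mesh, root, core, peer, edge]
Visit proxy; enqueue front, worker → queue [index, mesh, root, core, peer, edge, front, worker]
Visit index; enqueue gate → queue [mesh, root, core, peer, edge, front, worker, gate]
Visit mesh → queue [root, core, peer, edge, front, worker, gate]
Visit root → queue [core, peer, edge, front, worker, gate]
Visit core → queue [peer, edge, front, worker, gate]
Visit peer → queue [edge, front, worker, gate]
Visit edge → queue [front, worker, gate]
Visit front → queue [worker, gate]
Visit worker → queue [gate]
Visit gate → queue []

ledger → leaf → mirror → store → agent → broker → proxy → index → mesh → root → core → peer → edge → front → worker → gate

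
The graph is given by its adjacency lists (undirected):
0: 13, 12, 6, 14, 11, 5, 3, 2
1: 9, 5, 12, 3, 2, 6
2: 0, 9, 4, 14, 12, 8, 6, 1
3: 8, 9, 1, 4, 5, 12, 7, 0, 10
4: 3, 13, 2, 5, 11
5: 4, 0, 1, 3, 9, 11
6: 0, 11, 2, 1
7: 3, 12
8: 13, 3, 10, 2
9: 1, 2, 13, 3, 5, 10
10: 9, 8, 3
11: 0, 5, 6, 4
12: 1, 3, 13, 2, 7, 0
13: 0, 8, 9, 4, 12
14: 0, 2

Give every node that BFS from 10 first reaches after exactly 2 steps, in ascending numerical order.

0, 1, 2, 4, 5, 7, 12, 13

Level 0: 10
Level 1: 3, 8, 9
Level 2: 0, 1, 2, 4, 5, 7, 12, 13
Level 3: 6, 11, 14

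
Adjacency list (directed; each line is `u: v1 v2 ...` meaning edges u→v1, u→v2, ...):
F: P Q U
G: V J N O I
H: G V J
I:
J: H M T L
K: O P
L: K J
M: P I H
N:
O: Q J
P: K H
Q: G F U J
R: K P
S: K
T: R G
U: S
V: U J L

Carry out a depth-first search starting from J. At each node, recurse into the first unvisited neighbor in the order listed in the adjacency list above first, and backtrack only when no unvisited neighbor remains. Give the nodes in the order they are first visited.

Visit J
J → H
H → G
G → V
V → U
U → S
S → K
K → O
O → Q
Q → F
F → P
V → L
G → N
G → I
J → M
J → T
T → R

J -> H -> G -> V -> U -> S -> K -> O -> Q -> F -> P -> L -> N -> I -> M -> T -> R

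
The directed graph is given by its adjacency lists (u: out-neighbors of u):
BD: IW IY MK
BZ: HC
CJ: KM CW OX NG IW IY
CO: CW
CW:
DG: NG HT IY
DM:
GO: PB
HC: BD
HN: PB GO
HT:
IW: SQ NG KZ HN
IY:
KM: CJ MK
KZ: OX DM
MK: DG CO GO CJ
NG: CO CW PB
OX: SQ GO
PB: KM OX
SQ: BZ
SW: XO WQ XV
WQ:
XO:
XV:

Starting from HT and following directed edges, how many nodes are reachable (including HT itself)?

BFS from HT visits: HT
Reachable nodes: 1 of 24 total.

1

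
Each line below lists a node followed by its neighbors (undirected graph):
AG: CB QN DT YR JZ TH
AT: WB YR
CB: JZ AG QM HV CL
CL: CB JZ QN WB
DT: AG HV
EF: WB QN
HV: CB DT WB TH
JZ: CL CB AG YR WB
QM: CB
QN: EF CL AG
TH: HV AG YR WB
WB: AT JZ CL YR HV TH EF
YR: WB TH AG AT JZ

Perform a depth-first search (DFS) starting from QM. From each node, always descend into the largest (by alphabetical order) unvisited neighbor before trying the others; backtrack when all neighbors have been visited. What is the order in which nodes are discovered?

QM CB JZ YR WB TH HV DT AG QN EF CL AT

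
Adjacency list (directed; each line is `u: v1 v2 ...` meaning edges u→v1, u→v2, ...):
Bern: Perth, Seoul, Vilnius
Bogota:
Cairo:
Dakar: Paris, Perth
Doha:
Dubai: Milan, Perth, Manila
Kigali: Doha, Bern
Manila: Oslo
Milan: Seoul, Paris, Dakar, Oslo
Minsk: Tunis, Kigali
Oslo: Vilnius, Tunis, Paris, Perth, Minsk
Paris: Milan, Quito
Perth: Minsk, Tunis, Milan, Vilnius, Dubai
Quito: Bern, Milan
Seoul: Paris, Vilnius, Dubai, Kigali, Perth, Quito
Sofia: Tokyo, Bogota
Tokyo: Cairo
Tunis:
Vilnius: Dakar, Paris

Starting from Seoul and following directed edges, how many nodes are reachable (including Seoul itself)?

15

BFS from Seoul visits: Seoul, Paris, Vilnius, Dubai, Kigali, Perth, Quito, Milan, Dakar, Manila, Doha, Bern, Minsk, Tunis, Oslo
Reachable nodes: 15 of 19 total.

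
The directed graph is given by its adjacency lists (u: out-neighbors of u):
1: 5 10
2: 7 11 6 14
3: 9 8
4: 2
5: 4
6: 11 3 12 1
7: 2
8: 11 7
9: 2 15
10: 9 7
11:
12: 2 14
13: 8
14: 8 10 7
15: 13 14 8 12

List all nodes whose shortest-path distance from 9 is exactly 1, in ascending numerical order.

2, 15

Level 0: 9
Level 1: 2, 15
Level 2: 6, 7, 8, 11, 12, 13, 14
Level 3: 1, 3, 10
Level 4: 5
Level 5: 4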